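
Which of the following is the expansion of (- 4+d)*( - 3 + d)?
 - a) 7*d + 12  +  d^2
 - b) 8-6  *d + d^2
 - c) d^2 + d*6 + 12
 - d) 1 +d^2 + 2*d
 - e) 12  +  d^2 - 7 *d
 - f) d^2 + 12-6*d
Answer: e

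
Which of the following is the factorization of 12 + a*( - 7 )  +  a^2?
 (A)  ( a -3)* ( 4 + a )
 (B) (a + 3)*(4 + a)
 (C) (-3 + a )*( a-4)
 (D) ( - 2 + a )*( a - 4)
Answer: C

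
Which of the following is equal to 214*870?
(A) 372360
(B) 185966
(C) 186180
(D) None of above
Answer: C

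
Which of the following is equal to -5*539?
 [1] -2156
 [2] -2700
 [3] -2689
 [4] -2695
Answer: 4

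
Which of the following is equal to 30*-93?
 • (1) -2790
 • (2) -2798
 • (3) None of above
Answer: 1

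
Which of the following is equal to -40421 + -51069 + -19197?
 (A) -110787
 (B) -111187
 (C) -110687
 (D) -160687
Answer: C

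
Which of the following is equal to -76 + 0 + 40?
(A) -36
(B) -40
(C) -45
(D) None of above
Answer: A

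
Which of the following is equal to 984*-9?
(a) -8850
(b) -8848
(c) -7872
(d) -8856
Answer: d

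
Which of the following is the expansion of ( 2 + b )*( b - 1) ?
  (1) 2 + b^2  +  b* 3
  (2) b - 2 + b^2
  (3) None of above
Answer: 2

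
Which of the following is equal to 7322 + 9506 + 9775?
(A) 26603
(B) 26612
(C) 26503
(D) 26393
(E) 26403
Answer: A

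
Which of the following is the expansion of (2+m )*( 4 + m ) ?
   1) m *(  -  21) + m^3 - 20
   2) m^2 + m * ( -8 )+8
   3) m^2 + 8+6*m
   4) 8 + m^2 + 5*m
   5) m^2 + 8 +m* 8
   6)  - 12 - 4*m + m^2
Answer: 3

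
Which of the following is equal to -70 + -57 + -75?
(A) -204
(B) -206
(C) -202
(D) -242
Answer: C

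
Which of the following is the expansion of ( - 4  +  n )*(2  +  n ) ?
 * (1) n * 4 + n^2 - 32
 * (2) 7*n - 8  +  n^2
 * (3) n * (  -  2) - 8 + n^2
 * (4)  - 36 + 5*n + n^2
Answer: 3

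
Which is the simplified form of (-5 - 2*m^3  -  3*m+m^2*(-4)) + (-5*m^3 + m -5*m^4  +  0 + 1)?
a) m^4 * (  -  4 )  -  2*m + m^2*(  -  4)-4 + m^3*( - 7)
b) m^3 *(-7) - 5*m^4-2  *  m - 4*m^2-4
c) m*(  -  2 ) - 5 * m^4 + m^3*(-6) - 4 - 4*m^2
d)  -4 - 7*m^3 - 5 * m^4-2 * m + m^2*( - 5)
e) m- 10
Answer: b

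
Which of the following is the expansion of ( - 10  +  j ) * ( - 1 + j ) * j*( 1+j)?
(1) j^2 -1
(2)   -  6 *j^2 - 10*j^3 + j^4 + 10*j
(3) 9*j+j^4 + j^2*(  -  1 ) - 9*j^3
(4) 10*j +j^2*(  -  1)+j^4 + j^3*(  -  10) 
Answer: 4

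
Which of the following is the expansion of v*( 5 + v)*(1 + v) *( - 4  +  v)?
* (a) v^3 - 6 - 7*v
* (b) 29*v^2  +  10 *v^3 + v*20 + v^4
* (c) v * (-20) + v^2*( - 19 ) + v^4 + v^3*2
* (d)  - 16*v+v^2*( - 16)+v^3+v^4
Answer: c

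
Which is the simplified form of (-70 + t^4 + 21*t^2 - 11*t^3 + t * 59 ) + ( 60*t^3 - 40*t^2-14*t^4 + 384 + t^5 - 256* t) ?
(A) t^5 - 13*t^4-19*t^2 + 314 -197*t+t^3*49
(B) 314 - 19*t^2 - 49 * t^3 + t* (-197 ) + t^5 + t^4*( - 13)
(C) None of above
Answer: A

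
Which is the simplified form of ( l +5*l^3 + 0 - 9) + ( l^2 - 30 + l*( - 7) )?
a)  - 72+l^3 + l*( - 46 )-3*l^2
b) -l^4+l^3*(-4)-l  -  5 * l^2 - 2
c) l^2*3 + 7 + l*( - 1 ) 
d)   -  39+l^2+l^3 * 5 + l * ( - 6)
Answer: d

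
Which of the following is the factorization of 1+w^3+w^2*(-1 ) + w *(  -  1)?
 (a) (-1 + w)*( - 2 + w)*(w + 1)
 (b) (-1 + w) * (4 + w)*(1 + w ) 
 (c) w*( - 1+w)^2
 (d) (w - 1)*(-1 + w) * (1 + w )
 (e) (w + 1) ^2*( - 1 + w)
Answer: d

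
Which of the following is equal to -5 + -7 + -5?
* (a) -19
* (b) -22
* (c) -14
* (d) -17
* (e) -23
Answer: d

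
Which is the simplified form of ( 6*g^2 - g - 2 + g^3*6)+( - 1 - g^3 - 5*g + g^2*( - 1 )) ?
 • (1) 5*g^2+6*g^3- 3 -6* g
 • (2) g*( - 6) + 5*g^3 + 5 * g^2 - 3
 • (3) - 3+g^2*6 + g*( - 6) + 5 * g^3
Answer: 2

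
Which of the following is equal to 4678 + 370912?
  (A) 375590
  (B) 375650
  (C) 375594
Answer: A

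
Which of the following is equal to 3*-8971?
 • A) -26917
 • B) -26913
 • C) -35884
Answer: B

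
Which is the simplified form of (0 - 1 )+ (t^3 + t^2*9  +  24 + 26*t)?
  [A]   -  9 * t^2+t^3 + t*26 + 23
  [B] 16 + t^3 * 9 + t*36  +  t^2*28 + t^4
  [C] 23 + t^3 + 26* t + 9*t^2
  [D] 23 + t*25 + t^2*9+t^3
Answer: C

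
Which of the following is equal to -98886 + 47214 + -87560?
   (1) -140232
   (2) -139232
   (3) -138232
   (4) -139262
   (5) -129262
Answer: 2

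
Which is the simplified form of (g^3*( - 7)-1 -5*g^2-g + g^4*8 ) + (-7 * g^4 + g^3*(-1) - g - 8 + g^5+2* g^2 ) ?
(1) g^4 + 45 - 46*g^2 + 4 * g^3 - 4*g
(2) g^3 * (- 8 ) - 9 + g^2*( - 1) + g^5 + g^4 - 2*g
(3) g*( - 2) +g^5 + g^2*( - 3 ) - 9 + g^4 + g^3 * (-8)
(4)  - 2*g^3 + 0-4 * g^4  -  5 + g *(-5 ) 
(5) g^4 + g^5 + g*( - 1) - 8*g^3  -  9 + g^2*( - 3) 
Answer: 3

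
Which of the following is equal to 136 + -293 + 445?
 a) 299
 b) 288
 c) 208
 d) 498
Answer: b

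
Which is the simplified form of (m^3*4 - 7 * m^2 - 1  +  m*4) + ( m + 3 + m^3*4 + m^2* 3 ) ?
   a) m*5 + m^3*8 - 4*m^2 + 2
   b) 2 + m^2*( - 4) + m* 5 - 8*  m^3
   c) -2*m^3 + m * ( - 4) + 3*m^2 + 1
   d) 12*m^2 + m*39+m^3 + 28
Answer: a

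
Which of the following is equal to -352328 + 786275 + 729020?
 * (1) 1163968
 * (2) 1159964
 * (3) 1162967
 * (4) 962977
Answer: 3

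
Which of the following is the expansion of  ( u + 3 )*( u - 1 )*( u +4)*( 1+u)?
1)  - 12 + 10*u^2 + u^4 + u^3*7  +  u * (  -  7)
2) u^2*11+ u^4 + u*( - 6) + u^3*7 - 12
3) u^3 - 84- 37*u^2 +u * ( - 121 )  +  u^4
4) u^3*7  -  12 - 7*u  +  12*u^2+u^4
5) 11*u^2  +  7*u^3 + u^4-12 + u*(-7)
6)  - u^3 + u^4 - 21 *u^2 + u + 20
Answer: 5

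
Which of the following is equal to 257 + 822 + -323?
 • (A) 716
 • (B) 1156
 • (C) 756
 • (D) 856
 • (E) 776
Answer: C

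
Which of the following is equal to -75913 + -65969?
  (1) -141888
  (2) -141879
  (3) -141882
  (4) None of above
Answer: 3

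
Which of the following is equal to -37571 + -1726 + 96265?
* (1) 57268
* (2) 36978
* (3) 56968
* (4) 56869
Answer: 3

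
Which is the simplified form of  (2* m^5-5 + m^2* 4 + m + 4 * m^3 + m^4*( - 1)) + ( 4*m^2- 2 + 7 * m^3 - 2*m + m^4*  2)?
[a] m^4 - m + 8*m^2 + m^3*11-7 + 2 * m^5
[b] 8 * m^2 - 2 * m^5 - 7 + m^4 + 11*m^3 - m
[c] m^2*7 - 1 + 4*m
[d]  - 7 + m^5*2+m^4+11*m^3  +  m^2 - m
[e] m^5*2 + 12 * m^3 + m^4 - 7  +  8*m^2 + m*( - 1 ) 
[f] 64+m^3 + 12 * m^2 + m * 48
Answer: a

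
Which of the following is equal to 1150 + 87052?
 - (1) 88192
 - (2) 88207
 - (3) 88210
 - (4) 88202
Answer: 4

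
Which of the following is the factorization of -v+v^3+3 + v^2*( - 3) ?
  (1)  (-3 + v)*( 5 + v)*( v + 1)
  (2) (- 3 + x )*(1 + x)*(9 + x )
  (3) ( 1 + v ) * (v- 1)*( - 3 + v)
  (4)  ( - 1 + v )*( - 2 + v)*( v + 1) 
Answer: 3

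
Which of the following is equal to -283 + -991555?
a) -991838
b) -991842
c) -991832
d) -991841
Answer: a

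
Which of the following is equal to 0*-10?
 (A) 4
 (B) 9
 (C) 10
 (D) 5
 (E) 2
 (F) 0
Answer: F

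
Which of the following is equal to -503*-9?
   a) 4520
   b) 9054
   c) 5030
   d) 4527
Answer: d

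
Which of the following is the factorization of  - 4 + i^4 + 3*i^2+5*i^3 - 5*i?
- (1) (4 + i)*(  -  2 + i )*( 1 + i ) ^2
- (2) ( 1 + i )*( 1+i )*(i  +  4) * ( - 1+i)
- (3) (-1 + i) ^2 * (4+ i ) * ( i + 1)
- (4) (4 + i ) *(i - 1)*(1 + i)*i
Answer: 2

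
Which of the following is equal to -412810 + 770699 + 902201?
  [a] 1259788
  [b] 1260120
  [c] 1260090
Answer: c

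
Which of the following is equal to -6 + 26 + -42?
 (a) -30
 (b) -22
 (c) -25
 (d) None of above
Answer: b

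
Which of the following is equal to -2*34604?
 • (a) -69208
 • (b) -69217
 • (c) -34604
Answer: a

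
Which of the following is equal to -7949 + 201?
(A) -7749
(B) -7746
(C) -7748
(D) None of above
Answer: C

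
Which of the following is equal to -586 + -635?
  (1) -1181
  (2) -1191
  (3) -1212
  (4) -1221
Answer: 4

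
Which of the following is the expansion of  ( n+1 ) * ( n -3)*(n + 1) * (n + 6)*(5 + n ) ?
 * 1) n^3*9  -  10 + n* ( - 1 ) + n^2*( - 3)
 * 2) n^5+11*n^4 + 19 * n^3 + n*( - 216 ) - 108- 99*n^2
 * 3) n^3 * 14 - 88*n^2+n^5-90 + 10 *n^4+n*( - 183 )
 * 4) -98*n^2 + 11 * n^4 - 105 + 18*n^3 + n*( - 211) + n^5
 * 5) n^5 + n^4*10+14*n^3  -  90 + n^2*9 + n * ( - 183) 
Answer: 3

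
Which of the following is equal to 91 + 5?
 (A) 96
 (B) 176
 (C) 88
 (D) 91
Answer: A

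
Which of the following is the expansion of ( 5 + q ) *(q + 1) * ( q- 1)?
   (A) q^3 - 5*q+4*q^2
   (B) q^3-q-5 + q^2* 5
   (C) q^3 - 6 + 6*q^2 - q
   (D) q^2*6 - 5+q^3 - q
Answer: B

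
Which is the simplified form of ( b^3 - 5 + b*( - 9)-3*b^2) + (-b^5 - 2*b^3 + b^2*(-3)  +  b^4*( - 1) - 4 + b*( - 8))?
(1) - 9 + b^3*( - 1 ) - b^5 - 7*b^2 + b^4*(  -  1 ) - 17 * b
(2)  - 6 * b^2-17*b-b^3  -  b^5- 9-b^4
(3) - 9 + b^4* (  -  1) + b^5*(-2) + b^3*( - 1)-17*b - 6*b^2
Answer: 2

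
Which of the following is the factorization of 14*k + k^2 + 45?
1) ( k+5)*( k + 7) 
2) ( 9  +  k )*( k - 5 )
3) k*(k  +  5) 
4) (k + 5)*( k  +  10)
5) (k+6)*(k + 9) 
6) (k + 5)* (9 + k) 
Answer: 6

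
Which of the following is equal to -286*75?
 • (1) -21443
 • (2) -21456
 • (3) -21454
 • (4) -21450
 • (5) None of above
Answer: 4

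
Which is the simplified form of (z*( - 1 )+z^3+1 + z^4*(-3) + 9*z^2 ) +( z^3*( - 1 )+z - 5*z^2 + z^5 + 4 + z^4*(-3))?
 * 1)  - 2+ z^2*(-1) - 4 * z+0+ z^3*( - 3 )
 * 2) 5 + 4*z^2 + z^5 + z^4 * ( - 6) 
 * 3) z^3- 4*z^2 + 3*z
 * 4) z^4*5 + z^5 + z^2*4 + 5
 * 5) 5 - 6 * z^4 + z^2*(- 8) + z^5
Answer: 2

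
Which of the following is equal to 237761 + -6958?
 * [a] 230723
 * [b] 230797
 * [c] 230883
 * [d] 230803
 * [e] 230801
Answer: d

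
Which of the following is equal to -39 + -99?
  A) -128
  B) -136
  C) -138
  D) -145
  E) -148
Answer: C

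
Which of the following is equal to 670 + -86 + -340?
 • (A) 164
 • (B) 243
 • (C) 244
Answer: C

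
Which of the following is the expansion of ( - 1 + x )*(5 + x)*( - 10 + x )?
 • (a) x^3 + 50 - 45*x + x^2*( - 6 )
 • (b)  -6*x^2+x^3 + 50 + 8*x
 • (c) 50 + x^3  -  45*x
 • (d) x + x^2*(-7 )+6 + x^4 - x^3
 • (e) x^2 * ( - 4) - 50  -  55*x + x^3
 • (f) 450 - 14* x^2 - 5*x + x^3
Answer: a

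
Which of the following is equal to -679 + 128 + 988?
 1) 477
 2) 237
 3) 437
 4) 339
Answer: 3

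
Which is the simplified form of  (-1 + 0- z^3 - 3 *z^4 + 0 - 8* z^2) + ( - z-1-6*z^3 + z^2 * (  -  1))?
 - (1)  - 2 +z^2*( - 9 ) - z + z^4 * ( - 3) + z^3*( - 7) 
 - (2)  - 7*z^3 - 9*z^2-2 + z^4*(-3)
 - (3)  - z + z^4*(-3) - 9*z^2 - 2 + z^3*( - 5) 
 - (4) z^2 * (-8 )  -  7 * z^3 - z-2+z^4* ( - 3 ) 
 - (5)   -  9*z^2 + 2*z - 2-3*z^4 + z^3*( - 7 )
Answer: 1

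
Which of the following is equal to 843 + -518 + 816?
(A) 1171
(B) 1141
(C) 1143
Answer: B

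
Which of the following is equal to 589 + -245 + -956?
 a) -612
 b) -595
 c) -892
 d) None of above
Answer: a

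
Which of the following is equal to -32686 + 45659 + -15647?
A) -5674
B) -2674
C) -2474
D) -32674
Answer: B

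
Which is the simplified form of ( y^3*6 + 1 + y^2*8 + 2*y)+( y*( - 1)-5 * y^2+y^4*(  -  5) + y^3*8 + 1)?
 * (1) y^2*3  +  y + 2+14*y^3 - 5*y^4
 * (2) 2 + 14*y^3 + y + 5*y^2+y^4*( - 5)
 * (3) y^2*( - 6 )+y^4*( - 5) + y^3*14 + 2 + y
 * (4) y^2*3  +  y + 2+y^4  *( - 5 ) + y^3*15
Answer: 1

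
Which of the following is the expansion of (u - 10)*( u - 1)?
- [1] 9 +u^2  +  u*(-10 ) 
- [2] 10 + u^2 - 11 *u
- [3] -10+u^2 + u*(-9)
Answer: 2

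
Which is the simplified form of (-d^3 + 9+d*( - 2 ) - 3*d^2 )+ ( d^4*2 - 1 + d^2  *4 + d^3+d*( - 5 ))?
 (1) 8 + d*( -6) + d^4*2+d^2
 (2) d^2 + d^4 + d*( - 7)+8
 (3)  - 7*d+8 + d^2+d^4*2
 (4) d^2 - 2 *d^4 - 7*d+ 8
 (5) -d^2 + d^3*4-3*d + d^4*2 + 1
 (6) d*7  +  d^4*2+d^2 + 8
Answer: 3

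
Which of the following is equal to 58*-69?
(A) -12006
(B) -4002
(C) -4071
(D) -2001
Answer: B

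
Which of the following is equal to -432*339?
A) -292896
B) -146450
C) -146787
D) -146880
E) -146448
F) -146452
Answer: E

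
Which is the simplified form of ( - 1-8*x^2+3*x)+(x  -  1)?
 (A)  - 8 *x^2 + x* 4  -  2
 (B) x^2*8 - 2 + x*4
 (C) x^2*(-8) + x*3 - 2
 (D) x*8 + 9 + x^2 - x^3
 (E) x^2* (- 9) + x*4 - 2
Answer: A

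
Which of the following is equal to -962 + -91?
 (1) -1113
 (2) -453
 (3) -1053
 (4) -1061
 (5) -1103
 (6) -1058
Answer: 3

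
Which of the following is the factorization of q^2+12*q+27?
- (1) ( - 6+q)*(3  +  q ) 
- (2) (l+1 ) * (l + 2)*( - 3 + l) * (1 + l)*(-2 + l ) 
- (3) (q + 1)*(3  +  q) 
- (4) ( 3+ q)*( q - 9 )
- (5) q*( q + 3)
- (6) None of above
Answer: 6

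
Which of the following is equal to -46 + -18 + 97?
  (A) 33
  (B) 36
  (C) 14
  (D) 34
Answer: A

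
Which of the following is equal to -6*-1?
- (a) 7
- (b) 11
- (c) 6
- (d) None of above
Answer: c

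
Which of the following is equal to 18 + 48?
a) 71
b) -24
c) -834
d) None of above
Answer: d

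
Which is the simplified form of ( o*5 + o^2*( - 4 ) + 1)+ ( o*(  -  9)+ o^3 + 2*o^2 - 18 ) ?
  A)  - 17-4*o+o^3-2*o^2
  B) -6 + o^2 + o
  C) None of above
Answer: A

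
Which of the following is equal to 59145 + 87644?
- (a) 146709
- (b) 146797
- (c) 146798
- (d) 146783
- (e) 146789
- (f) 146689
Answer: e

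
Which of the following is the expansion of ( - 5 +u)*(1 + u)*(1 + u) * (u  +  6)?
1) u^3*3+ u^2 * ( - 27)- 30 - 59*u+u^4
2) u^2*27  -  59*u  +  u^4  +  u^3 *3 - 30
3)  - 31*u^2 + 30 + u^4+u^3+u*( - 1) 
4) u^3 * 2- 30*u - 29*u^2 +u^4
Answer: 1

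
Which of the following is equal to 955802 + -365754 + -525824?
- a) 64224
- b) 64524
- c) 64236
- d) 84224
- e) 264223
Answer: a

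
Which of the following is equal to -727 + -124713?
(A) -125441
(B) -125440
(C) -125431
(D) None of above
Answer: B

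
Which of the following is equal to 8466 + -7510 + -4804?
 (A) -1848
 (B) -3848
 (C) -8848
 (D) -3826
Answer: B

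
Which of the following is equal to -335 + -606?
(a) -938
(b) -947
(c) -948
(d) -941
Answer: d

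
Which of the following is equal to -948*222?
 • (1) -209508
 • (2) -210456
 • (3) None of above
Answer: 2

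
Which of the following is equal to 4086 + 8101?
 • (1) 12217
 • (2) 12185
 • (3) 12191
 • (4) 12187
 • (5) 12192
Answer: 4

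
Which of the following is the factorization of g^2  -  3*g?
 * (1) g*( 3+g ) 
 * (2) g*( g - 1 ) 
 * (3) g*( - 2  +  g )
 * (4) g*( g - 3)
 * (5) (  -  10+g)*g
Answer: 4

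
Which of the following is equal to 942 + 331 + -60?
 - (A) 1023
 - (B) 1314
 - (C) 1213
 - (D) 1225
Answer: C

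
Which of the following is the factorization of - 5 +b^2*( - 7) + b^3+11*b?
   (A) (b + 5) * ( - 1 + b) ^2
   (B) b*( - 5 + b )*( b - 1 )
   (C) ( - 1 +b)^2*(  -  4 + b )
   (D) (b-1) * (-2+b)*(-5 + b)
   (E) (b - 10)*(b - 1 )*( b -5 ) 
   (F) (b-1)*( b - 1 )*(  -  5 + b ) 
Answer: F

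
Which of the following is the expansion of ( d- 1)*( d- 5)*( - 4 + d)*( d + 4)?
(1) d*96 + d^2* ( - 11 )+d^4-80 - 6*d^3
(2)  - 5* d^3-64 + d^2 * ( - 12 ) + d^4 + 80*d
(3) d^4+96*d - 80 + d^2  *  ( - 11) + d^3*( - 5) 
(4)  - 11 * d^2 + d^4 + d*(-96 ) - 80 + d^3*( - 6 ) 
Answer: 1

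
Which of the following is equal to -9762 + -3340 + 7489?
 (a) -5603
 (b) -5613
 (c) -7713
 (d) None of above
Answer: b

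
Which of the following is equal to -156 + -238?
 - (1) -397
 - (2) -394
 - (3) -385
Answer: 2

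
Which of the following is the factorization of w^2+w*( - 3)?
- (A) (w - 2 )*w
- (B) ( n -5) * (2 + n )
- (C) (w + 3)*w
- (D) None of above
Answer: D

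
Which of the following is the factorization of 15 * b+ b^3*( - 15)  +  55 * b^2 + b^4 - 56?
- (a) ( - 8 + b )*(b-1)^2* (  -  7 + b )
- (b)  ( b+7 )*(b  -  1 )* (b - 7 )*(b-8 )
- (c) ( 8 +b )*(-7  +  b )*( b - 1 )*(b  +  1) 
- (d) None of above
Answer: d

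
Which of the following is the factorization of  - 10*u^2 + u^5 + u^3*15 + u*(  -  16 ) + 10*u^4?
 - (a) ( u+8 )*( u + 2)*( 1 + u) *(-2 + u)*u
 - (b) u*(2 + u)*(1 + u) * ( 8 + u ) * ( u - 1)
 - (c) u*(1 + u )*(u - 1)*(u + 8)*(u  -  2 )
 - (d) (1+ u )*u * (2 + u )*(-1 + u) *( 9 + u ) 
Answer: b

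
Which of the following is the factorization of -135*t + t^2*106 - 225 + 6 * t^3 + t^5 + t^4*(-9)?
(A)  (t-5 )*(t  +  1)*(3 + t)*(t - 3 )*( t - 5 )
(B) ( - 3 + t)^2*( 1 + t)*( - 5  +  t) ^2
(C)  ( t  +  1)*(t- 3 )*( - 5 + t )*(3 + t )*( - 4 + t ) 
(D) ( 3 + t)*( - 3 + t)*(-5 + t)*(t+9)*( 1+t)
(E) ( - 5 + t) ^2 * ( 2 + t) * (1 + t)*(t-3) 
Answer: A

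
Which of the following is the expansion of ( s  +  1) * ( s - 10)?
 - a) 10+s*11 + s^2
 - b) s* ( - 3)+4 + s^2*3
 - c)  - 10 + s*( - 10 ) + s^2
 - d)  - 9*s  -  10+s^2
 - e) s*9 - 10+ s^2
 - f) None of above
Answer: d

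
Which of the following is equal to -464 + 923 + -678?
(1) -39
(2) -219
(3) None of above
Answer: 2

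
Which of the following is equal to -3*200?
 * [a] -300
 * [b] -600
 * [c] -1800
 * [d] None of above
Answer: b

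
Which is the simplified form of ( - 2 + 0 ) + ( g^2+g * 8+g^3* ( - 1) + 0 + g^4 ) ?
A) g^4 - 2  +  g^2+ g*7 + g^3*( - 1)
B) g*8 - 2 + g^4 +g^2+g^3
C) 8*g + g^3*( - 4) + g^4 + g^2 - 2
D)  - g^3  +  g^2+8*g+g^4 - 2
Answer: D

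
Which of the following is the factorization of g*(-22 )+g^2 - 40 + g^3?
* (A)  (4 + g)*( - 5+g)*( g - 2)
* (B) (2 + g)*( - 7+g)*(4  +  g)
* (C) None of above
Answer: C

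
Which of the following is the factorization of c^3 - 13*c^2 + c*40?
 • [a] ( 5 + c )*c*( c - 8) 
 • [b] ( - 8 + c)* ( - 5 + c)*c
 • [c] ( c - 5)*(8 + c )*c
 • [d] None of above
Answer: b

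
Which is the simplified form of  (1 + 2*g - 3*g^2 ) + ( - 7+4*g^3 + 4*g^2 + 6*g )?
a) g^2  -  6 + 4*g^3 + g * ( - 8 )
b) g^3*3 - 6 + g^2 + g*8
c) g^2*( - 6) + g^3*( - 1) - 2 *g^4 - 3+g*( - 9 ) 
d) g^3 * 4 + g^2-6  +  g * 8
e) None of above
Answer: d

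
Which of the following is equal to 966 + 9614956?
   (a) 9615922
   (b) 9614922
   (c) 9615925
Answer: a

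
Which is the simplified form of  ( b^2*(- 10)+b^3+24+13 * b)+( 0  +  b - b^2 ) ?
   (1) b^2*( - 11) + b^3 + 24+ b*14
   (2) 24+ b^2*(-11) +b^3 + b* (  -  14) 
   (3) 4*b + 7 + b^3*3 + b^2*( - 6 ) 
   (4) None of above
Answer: 1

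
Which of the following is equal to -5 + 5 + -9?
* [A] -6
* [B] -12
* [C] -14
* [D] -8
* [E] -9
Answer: E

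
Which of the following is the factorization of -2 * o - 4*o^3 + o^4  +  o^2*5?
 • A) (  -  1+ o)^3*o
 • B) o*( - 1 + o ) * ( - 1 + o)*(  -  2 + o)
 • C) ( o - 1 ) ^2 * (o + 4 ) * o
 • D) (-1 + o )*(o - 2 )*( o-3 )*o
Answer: B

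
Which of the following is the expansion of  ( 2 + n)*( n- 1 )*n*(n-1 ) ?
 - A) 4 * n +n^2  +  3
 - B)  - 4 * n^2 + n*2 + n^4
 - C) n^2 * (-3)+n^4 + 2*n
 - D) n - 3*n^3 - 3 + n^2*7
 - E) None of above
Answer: C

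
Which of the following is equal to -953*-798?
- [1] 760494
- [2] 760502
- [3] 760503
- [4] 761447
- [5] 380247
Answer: 1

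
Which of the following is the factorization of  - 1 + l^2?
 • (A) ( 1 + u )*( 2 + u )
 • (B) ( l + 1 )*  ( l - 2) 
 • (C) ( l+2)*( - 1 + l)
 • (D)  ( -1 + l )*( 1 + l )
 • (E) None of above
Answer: D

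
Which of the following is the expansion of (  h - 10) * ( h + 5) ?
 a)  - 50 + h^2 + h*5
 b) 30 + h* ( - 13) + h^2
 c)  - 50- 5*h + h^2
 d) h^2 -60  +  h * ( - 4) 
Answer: c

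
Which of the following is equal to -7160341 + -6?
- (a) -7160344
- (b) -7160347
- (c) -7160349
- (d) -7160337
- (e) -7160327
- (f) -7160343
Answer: b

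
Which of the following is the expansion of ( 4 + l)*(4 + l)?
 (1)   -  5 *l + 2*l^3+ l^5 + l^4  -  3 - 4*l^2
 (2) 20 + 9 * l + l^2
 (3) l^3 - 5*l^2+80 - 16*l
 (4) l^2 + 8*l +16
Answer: 4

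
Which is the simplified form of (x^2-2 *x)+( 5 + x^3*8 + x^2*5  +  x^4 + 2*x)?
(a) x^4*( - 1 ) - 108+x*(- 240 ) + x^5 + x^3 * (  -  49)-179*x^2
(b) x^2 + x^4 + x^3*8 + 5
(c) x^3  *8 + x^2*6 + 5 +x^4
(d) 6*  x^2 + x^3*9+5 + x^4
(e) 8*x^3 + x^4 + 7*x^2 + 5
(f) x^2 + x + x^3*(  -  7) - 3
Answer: c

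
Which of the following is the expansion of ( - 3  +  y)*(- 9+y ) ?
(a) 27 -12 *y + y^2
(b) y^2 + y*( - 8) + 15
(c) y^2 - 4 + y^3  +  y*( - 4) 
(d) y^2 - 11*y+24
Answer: a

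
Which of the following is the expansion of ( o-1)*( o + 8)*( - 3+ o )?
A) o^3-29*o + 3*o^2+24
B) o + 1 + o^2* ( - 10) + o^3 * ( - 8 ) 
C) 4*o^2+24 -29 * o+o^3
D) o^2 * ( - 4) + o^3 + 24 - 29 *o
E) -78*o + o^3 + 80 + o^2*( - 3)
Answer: C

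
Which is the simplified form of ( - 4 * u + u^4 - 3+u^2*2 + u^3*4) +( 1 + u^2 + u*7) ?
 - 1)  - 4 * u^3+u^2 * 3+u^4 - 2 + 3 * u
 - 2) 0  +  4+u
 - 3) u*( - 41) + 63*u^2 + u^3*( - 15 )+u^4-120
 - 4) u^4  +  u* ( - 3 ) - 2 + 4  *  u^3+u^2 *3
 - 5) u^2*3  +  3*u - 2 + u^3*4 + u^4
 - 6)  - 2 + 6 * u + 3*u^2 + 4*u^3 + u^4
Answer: 5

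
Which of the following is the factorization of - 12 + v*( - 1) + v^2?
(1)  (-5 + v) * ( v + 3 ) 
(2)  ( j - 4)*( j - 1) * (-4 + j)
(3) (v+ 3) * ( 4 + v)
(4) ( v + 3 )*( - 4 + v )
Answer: 4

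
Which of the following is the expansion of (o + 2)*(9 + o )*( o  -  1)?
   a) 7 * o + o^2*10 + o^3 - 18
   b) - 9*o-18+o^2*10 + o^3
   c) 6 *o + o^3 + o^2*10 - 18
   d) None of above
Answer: a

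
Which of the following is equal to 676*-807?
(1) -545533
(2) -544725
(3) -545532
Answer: 3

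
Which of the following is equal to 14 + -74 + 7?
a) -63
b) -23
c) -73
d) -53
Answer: d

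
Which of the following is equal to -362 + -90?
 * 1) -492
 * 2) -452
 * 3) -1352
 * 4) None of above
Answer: 2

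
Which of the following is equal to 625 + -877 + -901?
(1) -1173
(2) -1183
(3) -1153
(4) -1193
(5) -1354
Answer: 3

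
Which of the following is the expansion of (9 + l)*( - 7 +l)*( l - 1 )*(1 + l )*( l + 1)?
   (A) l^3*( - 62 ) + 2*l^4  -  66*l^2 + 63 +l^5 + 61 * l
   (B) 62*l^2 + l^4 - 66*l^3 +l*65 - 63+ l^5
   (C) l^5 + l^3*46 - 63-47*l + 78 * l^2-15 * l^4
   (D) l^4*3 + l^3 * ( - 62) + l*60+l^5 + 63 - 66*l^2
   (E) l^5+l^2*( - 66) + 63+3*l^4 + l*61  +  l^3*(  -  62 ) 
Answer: E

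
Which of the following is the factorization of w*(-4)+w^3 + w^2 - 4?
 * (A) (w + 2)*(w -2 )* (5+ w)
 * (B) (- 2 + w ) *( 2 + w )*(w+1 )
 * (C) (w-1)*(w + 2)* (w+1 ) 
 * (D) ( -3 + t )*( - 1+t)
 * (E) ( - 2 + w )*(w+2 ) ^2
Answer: B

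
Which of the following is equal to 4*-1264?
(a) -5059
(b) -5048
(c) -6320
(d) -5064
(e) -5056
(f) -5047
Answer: e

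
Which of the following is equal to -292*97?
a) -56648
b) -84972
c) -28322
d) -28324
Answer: d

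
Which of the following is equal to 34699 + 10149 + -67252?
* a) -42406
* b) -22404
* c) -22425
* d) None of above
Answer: b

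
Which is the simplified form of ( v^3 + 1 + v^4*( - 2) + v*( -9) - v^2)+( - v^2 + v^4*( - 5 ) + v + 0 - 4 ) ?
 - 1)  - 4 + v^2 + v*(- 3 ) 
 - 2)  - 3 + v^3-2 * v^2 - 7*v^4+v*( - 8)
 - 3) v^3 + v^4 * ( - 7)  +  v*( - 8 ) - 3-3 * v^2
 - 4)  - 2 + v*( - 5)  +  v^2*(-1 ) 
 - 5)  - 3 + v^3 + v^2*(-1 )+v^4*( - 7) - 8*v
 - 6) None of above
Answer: 2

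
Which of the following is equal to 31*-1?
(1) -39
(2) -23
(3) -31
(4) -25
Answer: 3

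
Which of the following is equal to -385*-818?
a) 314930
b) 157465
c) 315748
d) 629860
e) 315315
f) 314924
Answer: a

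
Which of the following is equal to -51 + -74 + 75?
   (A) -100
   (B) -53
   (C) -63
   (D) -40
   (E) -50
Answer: E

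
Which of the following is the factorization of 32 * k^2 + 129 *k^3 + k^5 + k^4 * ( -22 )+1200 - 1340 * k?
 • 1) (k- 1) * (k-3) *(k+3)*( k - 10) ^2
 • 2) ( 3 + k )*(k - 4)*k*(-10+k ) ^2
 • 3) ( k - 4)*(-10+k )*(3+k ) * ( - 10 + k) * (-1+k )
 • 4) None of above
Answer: 3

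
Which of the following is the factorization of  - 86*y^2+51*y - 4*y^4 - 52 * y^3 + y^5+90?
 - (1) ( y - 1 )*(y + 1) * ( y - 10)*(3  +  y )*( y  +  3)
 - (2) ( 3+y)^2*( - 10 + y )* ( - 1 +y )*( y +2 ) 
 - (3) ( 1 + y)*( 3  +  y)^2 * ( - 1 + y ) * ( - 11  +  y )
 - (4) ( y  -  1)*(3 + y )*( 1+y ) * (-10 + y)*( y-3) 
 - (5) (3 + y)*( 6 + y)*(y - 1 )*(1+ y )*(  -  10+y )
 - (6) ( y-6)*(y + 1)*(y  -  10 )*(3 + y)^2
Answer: 1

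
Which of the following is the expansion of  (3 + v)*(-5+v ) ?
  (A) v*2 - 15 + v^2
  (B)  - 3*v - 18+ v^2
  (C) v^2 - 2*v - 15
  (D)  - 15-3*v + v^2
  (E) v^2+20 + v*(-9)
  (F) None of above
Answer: C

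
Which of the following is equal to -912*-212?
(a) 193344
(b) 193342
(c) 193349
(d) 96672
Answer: a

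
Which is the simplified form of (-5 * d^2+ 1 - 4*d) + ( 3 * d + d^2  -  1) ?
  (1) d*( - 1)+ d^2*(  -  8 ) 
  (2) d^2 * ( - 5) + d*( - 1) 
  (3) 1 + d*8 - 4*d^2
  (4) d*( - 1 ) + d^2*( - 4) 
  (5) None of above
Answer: 4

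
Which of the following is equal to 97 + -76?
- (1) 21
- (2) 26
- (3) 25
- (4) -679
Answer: 1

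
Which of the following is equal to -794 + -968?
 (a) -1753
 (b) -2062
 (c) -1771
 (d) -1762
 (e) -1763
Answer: d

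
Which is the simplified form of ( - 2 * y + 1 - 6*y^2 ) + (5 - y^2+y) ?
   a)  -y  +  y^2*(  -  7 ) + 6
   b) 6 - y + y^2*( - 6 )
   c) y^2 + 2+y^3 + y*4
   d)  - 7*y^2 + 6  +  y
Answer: a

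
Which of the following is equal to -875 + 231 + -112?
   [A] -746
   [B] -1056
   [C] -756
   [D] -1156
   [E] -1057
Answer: C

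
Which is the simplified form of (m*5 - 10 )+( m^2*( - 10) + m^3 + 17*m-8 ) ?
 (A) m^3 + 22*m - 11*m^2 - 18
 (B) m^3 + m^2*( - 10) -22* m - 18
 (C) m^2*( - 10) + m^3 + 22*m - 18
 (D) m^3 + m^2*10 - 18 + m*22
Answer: C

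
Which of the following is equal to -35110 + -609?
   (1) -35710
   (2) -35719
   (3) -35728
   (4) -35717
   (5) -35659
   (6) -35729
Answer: 2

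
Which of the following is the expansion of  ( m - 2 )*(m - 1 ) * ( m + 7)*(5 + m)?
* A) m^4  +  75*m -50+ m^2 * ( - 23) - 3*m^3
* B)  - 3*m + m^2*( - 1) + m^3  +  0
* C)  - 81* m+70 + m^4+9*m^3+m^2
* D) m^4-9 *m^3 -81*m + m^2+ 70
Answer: C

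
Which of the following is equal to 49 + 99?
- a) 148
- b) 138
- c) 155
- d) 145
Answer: a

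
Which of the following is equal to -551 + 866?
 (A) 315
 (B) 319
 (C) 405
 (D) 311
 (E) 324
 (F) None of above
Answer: A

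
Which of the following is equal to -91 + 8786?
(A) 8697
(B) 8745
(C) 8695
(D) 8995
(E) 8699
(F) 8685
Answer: C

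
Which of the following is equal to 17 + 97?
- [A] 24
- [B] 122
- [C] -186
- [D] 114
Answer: D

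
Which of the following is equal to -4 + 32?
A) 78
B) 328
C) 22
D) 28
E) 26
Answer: D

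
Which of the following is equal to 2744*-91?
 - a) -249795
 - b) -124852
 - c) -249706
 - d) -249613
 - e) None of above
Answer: e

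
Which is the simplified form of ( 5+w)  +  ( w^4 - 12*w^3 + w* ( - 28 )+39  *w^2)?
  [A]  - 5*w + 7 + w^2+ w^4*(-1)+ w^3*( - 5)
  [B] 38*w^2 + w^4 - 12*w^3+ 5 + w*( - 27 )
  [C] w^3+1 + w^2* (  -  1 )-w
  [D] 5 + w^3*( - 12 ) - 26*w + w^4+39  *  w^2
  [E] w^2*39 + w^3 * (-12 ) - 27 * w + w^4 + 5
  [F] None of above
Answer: E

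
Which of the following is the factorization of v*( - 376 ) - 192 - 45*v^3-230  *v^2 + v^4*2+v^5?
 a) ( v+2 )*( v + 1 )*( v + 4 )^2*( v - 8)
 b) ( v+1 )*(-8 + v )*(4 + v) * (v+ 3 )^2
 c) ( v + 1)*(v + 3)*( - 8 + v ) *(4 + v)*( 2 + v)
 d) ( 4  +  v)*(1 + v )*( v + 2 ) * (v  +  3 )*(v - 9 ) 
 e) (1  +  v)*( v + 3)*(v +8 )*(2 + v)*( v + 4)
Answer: c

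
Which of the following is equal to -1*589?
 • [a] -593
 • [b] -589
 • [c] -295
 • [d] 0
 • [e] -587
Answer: b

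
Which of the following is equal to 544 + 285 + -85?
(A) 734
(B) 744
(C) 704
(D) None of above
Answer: B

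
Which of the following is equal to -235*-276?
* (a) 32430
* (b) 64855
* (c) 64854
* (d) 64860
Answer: d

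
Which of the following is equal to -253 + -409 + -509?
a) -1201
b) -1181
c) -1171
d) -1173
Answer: c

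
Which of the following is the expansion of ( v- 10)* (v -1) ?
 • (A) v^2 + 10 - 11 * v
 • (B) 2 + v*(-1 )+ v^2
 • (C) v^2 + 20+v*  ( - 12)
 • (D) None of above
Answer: A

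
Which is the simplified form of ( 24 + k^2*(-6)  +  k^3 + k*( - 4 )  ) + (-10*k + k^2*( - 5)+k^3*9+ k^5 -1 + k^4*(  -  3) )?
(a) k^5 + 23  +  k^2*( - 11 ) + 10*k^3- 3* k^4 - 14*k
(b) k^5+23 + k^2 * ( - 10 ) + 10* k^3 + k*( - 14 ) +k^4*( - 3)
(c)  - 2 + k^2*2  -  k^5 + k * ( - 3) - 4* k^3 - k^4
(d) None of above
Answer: a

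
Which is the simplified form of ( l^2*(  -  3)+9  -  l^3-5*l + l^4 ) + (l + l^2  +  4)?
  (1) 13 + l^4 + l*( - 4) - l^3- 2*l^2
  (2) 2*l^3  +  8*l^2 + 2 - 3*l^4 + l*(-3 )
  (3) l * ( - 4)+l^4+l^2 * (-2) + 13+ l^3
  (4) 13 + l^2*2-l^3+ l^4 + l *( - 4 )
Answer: 1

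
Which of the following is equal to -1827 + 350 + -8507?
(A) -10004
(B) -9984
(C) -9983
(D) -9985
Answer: B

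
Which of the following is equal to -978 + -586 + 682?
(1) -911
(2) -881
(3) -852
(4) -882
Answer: 4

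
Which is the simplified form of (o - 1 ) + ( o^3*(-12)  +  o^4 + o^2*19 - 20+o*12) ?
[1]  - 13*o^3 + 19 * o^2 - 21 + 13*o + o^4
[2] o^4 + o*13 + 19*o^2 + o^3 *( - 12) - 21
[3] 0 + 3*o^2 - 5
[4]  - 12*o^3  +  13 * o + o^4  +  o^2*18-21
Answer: 2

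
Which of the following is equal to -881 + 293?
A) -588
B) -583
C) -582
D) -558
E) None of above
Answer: A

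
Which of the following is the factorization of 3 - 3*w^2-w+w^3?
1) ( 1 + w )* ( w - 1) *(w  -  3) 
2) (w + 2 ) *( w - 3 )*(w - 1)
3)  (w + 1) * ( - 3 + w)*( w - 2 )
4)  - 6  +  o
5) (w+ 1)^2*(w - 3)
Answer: 1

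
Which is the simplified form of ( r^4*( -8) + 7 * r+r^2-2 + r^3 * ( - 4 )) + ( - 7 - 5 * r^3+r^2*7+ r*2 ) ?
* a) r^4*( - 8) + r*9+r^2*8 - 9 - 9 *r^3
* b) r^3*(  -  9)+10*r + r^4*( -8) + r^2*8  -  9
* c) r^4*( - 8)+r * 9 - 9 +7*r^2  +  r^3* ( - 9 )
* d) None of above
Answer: a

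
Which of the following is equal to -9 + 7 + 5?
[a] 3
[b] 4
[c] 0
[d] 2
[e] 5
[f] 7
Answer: a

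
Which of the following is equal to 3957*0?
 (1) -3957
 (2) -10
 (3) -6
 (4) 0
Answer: 4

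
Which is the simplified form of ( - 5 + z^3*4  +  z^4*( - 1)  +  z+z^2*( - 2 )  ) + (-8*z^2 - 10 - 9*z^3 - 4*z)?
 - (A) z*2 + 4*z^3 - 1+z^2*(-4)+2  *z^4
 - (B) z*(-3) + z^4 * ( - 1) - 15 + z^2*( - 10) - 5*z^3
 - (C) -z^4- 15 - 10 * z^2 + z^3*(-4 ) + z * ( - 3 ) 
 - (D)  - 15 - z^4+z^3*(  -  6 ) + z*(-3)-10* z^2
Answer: B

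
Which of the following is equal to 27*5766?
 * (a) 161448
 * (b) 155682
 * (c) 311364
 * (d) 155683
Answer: b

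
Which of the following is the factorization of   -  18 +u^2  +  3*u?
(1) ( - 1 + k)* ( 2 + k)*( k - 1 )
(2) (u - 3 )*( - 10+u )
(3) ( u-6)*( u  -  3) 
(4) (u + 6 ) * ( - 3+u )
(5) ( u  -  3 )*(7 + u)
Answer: 4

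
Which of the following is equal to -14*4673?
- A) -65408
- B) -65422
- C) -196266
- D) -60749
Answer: B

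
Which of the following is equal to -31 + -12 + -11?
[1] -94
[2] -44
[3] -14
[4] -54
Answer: 4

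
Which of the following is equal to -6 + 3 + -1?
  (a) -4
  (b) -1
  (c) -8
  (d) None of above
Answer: a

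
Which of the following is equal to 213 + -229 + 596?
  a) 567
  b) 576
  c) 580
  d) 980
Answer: c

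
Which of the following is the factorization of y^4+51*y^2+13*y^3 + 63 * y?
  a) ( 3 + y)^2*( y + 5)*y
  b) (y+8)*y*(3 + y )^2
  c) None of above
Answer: c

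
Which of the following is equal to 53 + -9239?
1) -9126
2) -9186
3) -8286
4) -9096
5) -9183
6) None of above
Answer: 2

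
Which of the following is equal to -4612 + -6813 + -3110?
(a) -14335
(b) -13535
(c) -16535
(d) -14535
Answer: d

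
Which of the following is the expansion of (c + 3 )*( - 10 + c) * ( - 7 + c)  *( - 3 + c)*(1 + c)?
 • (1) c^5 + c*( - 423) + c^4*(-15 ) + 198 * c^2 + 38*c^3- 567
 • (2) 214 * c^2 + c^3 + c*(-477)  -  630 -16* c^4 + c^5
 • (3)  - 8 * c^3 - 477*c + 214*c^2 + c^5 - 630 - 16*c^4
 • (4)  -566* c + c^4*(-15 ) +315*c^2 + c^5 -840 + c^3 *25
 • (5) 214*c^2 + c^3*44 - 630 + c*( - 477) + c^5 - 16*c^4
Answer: 5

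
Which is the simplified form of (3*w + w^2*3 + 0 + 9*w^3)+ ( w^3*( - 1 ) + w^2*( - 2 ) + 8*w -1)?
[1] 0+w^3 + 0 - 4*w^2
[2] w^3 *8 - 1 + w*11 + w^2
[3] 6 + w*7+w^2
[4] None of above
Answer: 2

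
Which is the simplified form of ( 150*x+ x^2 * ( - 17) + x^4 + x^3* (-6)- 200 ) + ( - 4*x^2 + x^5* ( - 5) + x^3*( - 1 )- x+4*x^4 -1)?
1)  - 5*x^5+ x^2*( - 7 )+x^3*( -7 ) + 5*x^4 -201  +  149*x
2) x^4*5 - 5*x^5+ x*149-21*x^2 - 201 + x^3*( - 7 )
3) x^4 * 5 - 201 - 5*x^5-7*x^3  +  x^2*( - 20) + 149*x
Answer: 2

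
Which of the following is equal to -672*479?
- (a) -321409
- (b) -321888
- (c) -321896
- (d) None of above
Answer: b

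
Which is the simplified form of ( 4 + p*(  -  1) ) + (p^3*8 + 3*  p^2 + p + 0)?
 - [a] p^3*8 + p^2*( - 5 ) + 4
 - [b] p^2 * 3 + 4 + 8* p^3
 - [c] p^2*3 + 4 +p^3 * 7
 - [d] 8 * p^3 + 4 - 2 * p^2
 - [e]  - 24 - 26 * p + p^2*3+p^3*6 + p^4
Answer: b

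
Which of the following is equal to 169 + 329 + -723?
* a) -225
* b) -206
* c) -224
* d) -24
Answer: a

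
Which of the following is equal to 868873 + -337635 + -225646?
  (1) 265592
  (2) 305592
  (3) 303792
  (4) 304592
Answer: 2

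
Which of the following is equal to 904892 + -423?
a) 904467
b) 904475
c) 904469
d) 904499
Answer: c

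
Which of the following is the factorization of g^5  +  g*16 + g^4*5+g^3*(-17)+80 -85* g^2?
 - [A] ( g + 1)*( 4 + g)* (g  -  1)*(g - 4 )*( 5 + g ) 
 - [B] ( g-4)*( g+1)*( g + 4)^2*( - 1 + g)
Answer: A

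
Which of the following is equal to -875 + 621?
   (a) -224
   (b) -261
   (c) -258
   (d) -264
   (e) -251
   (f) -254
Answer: f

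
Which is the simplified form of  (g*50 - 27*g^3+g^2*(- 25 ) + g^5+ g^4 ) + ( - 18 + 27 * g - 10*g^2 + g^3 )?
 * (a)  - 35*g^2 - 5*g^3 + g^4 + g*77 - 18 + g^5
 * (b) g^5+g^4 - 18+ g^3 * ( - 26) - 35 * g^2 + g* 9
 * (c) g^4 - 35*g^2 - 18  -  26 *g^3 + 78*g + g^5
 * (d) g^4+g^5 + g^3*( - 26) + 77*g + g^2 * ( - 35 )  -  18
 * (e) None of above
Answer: d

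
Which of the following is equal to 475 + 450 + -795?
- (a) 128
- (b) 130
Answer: b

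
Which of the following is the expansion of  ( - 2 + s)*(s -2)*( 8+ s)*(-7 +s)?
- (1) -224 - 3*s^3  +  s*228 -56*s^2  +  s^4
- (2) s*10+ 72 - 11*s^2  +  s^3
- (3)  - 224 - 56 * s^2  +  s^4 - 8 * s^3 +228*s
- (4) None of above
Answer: 1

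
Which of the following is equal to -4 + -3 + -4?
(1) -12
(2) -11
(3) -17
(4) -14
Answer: 2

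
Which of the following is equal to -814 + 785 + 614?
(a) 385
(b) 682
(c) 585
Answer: c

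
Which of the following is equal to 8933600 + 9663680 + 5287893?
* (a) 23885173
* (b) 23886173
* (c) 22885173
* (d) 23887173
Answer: a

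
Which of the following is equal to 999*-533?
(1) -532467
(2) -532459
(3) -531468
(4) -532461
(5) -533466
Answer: 1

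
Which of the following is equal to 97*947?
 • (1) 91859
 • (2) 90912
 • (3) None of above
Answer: 1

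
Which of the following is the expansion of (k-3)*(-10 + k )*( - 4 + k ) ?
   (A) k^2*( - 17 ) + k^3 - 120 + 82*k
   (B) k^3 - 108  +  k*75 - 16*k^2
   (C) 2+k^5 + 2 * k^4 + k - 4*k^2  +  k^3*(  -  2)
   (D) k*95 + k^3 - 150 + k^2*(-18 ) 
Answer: A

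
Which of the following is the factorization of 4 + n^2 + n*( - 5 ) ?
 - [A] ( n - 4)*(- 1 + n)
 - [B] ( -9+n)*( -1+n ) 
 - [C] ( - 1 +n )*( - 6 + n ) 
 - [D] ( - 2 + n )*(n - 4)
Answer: A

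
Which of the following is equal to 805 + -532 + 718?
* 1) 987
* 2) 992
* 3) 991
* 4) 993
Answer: 3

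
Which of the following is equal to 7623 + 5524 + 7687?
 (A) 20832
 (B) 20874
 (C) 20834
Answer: C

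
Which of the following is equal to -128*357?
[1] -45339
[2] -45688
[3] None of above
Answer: 3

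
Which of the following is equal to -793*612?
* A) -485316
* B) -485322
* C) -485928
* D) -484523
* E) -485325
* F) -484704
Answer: A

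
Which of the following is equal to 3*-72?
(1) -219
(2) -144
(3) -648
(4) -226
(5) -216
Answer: 5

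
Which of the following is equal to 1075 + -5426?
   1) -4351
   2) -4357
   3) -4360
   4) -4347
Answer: 1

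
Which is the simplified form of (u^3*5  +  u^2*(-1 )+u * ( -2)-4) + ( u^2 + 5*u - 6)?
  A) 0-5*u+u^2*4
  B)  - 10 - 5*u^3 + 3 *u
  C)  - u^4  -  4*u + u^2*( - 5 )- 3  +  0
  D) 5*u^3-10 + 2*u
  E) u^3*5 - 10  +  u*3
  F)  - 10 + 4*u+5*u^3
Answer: E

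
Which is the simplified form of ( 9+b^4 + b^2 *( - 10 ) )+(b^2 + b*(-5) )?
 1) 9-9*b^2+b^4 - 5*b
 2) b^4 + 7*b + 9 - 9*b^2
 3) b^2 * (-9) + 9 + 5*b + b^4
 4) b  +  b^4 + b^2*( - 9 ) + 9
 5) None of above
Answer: 1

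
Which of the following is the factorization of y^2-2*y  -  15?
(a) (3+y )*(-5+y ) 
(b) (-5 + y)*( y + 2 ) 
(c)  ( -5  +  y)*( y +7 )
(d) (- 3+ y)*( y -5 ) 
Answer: a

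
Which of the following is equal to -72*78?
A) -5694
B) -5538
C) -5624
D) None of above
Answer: D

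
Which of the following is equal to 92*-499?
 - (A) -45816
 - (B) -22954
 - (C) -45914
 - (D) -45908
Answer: D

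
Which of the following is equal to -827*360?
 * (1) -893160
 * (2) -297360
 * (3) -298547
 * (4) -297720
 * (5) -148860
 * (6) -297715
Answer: 4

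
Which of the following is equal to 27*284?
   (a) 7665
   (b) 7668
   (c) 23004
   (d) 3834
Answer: b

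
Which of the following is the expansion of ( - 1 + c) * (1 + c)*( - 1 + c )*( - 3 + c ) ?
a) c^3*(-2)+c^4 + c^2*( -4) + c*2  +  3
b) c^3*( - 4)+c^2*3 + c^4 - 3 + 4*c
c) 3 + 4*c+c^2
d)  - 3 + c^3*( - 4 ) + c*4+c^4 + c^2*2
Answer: d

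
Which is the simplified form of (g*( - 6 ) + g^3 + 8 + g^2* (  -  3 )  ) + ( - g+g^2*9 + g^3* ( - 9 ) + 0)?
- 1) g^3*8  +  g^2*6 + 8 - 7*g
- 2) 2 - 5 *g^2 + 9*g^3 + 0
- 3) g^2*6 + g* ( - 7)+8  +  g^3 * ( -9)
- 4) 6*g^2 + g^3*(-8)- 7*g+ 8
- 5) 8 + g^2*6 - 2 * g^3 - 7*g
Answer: 4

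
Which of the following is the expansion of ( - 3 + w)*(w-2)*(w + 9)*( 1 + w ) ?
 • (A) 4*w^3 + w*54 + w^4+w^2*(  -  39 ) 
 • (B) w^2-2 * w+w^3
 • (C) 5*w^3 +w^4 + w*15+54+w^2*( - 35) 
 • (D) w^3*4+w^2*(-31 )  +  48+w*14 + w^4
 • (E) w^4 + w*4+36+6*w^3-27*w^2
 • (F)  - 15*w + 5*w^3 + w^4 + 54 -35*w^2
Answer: C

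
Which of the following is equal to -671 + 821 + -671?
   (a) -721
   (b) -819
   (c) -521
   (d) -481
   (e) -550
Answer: c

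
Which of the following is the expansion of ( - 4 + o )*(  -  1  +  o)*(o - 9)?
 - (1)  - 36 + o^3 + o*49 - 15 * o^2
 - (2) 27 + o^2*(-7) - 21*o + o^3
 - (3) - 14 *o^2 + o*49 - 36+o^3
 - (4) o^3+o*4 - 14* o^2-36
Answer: 3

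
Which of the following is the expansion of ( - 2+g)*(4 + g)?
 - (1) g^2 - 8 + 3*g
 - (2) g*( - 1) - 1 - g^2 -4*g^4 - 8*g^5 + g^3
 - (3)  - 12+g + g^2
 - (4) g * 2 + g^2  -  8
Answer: 4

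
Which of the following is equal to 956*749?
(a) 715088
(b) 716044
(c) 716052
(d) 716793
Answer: b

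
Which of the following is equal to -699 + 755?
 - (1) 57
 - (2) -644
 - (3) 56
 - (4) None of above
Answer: 3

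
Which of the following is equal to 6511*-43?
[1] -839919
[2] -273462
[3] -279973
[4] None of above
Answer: 3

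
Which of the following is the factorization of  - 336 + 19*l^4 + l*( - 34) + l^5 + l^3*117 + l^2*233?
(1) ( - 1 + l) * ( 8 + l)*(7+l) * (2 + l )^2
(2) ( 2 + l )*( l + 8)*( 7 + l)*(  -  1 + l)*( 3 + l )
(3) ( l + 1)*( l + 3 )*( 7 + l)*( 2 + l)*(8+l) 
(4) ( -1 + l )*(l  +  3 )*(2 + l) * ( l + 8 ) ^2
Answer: 2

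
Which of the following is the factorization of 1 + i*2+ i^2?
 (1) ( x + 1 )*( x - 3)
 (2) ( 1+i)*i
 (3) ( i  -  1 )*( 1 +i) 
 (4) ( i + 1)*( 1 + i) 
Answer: 4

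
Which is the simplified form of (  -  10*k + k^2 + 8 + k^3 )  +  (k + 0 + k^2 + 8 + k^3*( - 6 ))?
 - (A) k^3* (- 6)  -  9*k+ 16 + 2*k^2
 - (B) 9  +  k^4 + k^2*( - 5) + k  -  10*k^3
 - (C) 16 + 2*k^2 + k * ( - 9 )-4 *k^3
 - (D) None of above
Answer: D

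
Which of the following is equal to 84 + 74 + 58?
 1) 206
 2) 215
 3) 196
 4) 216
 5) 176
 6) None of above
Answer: 4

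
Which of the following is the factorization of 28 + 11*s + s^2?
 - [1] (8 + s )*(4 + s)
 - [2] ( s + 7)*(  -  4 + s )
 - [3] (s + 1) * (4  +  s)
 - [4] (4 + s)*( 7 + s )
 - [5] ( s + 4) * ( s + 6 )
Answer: 4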